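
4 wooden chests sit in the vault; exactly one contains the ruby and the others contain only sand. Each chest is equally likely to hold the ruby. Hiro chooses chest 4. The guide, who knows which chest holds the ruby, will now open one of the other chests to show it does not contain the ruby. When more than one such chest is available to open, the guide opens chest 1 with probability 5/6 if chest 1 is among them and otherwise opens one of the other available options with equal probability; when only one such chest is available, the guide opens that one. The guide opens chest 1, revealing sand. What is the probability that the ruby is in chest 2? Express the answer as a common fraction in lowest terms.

1/3

Consider each possible location of the ruby in turn.
If it is in chest 1 (prior 1/4): the guide opened chest 1, so this case is ruled out; weight (1/4)·0 = 0.
If it is in any of chests 2, 3, and 4 (prior 1/4 each): chest 1 is available, opened with probability 5/6; weight (1/4)·(5/6) = 5/24 each.
The weights sum to 5/8.
So P(the ruby in chest 2 | the guide opened chest 1) = (5/24) / (5/8) = 1/3.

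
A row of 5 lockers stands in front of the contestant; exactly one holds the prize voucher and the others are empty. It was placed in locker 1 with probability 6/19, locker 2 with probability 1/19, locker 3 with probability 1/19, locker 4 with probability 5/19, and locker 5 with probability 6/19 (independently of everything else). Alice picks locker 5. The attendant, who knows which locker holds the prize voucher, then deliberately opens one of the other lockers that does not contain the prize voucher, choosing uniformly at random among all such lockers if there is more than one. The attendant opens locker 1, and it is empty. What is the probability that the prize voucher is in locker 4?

10/23

Consider each possible location of the prize voucher in turn.
If it is in locker 1 (prior 6/19): the attendant opened locker 1, so this case is ruled out; weight (6/19)·0 = 0.
If it is in either of lockers 2 and 3 (prior 1/19 each): the attendant has 3 equally likely choices, so probability 1/3; weight (1/19)·(1/3) = 1/57 each.
If it is in locker 4 (prior 5/19): the attendant has 3 equally likely choices, so probability 1/3; weight (5/19)·(1/3) = 5/57.
If it is in locker 5 (prior 6/19): the attendant has 4 equally likely choices, so probability 1/4; weight (6/19)·(1/4) = 3/38.
The weights sum to 23/114.
So P(the prize voucher in locker 4 | the attendant opened locker 1) = (5/57) / (23/114) = 10/23.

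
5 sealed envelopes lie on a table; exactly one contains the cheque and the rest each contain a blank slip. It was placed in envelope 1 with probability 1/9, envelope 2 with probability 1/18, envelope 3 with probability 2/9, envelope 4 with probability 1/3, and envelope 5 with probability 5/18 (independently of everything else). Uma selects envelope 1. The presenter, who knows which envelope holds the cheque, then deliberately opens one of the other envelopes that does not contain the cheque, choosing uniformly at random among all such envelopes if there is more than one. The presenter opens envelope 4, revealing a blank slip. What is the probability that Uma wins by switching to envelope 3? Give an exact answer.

Condition on the true location of the cheque.
If it is in envelope 1 (prior 1/9): the presenter has 4 equally likely choices, so probability 1/4; weight (1/9)·(1/4) = 1/36.
If it is in envelope 2 (prior 1/18): the presenter has 3 equally likely choices, so probability 1/3; weight (1/18)·(1/3) = 1/54.
If it is in envelope 3 (prior 2/9): the presenter has 3 equally likely choices, so probability 1/3; weight (2/9)·(1/3) = 2/27.
If it is in envelope 4 (prior 1/3): the presenter opened envelope 4, so this case is ruled out; weight (1/3)·0 = 0.
If it is in envelope 5 (prior 5/18): the presenter has 3 equally likely choices, so probability 1/3; weight (5/18)·(1/3) = 5/54.
The weights sum to 23/108.
So P(the cheque in envelope 3 | the presenter opened envelope 4) = (2/27) / (23/108) = 8/23.

8/23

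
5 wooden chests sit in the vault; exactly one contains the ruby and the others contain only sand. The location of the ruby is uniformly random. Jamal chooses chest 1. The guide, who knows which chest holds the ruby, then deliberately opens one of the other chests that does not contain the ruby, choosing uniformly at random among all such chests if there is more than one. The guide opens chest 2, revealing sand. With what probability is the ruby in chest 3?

4/15

Condition on the true location of the ruby.
If it is in chest 1 (prior 1/5): the guide has 4 equally likely choices, so probability 1/4; weight (1/5)·(1/4) = 1/20.
If it is in chest 2 (prior 1/5): the guide opened chest 2, so this case is ruled out; weight (1/5)·0 = 0.
If it is in any of chests 3, 4, and 5 (prior 1/5 each): the guide has 3 equally likely choices, so probability 1/3; weight (1/5)·(1/3) = 1/15 each.
The weights sum to 1/4.
So P(the ruby in chest 3 | the guide opened chest 2) = (1/15) / (1/4) = 4/15.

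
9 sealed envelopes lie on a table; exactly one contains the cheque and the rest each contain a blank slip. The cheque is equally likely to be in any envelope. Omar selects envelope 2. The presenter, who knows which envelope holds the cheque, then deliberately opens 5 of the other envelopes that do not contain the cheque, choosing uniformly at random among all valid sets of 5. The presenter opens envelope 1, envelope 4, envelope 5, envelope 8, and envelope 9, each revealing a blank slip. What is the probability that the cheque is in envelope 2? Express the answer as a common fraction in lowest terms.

Apply Bayes' rule, conditioning on where the cheque actually is.
If it is in any of envelopes 1, 4, 5, 8, and 9 (prior 1/9 each): that envelope was opened and seen not to hold the prize — ruled out; weight (1/9)·0 = 0 each.
If it is in envelope 2 (prior 1/9): the presenter has 56 equally likely choices, so probability 1/56; weight (1/9)·(1/56) = 1/504.
If it is in any of envelopes 3, 6, and 7 (prior 1/9 each): the presenter has 21 equally likely choices, so probability 1/21; weight (1/9)·(1/21) = 1/189 each.
The weights sum to 1/56.
So P(the cheque in envelope 2 | the presenter opened envelope 1, envelope 4, envelope 5, envelope 8, and envelope 9) = (1/504) / (1/56) = 1/9.

1/9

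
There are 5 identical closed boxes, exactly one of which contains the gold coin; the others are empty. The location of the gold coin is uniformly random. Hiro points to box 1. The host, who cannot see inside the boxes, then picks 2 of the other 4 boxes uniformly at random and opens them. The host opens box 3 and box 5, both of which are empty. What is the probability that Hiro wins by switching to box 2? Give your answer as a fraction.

1/3

Condition on the true location of the gold coin.
If it is in any of boxes 1, 2, and 4 (prior 1/5 each): the host picks exactly this set with probability 1/6 regardless, and none is the prize; weight (1/5)·(1/6) = 1/30 each.
If it is in either of boxes 3 and 5 (prior 1/5 each): that box was opened and seen not to hold the prize — ruled out; weight (1/5)·0 = 0 each.
The weights sum to 1/10.
So P(the gold coin in box 2 | the host opened box 3 and box 5) = (1/30) / (1/10) = 1/3.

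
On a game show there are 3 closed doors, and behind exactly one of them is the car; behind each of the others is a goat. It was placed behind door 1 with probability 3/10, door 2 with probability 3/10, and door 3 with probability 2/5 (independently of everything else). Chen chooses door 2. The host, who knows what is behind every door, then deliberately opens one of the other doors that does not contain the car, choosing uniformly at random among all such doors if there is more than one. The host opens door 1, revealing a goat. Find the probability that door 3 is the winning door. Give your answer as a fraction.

8/11

Consider each possible location of the car in turn.
If it is behind door 1 (prior 3/10): the host opened door 1, so this case is ruled out; weight (3/10)·0 = 0.
If it is behind door 2 (prior 3/10): the host has 2 equally likely choices, so probability 1/2; weight (3/10)·(1/2) = 3/20.
If it is behind door 3 (prior 2/5): the host has no choice, probability 1; weight (2/5)·1 = 2/5.
The weights sum to 11/20.
So P(the car behind door 3 | the host opened door 1) = (2/5) / (11/20) = 8/11.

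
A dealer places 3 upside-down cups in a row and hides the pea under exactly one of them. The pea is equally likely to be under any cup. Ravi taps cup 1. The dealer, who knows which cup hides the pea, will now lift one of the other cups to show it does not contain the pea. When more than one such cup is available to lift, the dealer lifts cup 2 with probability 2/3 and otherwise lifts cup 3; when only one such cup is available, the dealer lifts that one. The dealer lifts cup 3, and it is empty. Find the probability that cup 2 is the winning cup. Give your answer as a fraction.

Apply Bayes' rule, conditioning on where the pea actually is.
If it is under cup 1 (prior 1/3): cup 2 is available but not opened, probability 1/3; weight (1/3)·(1/3) = 1/9.
If it is under cup 2 (prior 1/3): only cup 3 is available, probability 1; weight (1/3)·1 = 1/3.
If it is under cup 3 (prior 1/3): the dealer opened cup 3, so this case is ruled out; weight (1/3)·0 = 0.
The weights sum to 4/9.
So P(the pea under cup 2 | the dealer opened cup 3) = (1/3) / (4/9) = 3/4.

3/4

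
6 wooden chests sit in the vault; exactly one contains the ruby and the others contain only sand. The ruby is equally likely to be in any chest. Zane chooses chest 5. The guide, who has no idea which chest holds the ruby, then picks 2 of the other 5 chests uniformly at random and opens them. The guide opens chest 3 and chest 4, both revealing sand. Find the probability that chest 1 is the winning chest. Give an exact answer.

Condition on the true location of the ruby.
If it is in any of chests 1, 2, 5, and 6 (prior 1/6 each): the guide picks exactly this set with probability 1/10 regardless, and none is the prize; weight (1/6)·(1/10) = 1/60 each.
If it is in either of chests 3 and 4 (prior 1/6 each): that chest was opened and seen not to hold the prize — ruled out; weight (1/6)·0 = 0 each.
The weights sum to 1/15.
So P(the ruby in chest 1 | the guide opened chest 3 and chest 4) = (1/60) / (1/15) = 1/4.

1/4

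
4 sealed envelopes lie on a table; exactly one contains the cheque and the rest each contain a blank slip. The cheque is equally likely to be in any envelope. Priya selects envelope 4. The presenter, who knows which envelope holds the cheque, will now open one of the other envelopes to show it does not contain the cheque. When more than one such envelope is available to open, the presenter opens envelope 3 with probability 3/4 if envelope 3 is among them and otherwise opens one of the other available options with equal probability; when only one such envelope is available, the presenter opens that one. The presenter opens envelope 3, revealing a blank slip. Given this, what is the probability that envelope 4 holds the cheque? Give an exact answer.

1/3

Apply Bayes' rule, conditioning on where the cheque actually is.
If it is in any of envelopes 1, 2, and 4 (prior 1/4 each): envelope 3 is available, opened with probability 3/4; weight (1/4)·(3/4) = 3/16 each.
If it is in envelope 3 (prior 1/4): the presenter opened envelope 3, so this case is ruled out; weight (1/4)·0 = 0.
The weights sum to 9/16.
So P(the cheque in envelope 4 | the presenter opened envelope 3) = (3/16) / (9/16) = 1/3.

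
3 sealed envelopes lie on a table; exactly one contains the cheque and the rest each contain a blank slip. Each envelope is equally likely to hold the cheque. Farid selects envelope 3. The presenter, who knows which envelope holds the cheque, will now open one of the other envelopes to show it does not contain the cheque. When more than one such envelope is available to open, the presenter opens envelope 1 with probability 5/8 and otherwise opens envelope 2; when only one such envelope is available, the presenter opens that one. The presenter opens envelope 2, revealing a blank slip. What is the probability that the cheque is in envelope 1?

8/11

Apply Bayes' rule, conditioning on where the cheque actually is.
If it is in envelope 1 (prior 1/3): only envelope 2 is available, probability 1; weight (1/3)·1 = 1/3.
If it is in envelope 2 (prior 1/3): the presenter opened envelope 2, so this case is ruled out; weight (1/3)·0 = 0.
If it is in envelope 3 (prior 1/3): envelope 1 is available but not opened, probability 3/8; weight (1/3)·(3/8) = 1/8.
The weights sum to 11/24.
So P(the cheque in envelope 1 | the presenter opened envelope 2) = (1/3) / (11/24) = 8/11.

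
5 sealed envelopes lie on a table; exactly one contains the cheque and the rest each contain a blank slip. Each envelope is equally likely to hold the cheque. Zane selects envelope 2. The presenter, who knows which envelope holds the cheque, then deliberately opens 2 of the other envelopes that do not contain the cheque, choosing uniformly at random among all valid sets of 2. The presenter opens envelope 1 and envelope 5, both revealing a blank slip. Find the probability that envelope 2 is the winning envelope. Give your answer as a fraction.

Apply Bayes' rule, conditioning on where the cheque actually is.
If it is in either of envelopes 1 and 5 (prior 1/5 each): that envelope was opened and seen not to hold the prize — ruled out; weight (1/5)·0 = 0 each.
If it is in envelope 2 (prior 1/5): the presenter has 6 equally likely choices, so probability 1/6; weight (1/5)·(1/6) = 1/30.
If it is in either of envelopes 3 and 4 (prior 1/5 each): the presenter has 3 equally likely choices, so probability 1/3; weight (1/5)·(1/3) = 1/15 each.
The weights sum to 1/6.
So P(the cheque in envelope 2 | the presenter opened envelope 1 and envelope 5) = (1/30) / (1/6) = 1/5.

1/5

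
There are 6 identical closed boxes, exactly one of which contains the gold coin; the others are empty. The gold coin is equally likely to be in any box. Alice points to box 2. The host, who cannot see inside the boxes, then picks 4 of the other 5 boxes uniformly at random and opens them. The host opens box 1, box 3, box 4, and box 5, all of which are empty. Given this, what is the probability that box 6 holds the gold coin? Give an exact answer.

1/2

Condition on the true location of the gold coin.
If it is in any of boxes 1, 3, 4, and 5 (prior 1/6 each): that box was opened and seen not to hold the prize — ruled out; weight (1/6)·0 = 0 each.
If it is in either of boxes 2 and 6 (prior 1/6 each): the host picks exactly this set with probability 1/5 regardless, and none is the prize; weight (1/6)·(1/5) = 1/30 each.
The weights sum to 1/15.
So P(the gold coin in box 6 | the host opened box 1, box 3, box 4, and box 5) = (1/30) / (1/15) = 1/2.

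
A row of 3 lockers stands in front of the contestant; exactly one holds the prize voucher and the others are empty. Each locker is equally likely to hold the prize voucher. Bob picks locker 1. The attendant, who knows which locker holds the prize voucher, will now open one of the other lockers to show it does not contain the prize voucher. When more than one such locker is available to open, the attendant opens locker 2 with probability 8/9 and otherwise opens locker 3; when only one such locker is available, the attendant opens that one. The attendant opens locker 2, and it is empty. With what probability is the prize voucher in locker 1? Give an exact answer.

Apply Bayes' rule, conditioning on where the prize voucher actually is.
If it is in locker 1 (prior 1/3): locker 2 is available, opened with probability 8/9; weight (1/3)·(8/9) = 8/27.
If it is in locker 2 (prior 1/3): the attendant opened locker 2, so this case is ruled out; weight (1/3)·0 = 0.
If it is in locker 3 (prior 1/3): only locker 2 is available, probability 1; weight (1/3)·1 = 1/3.
The weights sum to 17/27.
So P(the prize voucher in locker 1 | the attendant opened locker 2) = (8/27) / (17/27) = 8/17.

8/17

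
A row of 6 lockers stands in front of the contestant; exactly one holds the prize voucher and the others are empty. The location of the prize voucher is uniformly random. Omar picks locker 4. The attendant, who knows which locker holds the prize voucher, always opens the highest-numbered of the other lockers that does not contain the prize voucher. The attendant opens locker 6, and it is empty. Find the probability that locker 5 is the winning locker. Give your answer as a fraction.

1/5

Condition on the true location of the prize voucher.
If it is in any of lockers 1, 2, 3, 4, and 5 (prior 1/6 each): locker 6 is the highest-numbered option available, probability 1; weight (1/6)·1 = 1/6 each.
If it is in locker 6 (prior 1/6): the attendant opened locker 6, so this case is ruled out; weight (1/6)·0 = 0.
The weights sum to 5/6.
So P(the prize voucher in locker 5 | the attendant opened locker 6) = (1/6) / (5/6) = 1/5.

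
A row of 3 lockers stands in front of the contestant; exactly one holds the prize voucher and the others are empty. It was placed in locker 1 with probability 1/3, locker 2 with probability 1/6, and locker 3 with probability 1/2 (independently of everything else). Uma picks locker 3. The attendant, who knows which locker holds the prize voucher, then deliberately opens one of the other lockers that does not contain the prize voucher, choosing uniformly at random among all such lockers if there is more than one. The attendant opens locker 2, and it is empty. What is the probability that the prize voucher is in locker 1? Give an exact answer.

4/7

Apply Bayes' rule, conditioning on where the prize voucher actually is.
If it is in locker 1 (prior 1/3): the attendant has no choice, probability 1; weight (1/3)·1 = 1/3.
If it is in locker 2 (prior 1/6): the attendant opened locker 2, so this case is ruled out; weight (1/6)·0 = 0.
If it is in locker 3 (prior 1/2): the attendant has 2 equally likely choices, so probability 1/2; weight (1/2)·(1/2) = 1/4.
The weights sum to 7/12.
So P(the prize voucher in locker 1 | the attendant opened locker 2) = (1/3) / (7/12) = 4/7.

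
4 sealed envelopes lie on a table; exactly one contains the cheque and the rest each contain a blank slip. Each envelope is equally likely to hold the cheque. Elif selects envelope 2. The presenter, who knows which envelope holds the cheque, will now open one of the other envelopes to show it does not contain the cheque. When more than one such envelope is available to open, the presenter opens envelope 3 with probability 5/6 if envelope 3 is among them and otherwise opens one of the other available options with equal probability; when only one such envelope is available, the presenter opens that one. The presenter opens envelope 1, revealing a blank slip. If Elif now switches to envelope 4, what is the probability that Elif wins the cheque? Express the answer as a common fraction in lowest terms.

Consider each possible location of the cheque in turn.
If it is in envelope 1 (prior 1/4): the presenter opened envelope 1, so this case is ruled out; weight (1/4)·0 = 0.
If it is in envelope 2 (prior 1/4): envelope 3 is available but not opened; envelope 1 gets probability (1 − 5/6)/2 = 1/12; weight (1/4)·(1/12) = 1/48.
If it is in envelope 3 (prior 1/4): envelope 3 holds the prize so is unavailable; the presenter chooses uniformly among the 2 others, probability 1/2; weight (1/4)·(1/2) = 1/8.
If it is in envelope 4 (prior 1/4): envelope 3 is available but not opened, probability 1/6; weight (1/4)·(1/6) = 1/24.
The weights sum to 3/16.
So P(the cheque in envelope 4 | the presenter opened envelope 1) = (1/24) / (3/16) = 2/9.

2/9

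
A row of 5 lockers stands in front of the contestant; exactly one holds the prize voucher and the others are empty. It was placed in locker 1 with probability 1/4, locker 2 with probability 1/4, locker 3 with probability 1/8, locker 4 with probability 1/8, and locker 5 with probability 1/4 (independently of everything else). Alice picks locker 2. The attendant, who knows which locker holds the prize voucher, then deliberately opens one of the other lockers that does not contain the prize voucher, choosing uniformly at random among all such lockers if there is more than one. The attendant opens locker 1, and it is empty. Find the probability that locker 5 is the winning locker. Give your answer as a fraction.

4/11

Condition on the true location of the prize voucher.
If it is in locker 1 (prior 1/4): the attendant opened locker 1, so this case is ruled out; weight (1/4)·0 = 0.
If it is in locker 2 (prior 1/4): the attendant has 4 equally likely choices, so probability 1/4; weight (1/4)·(1/4) = 1/16.
If it is in either of lockers 3 and 4 (prior 1/8 each): the attendant has 3 equally likely choices, so probability 1/3; weight (1/8)·(1/3) = 1/24 each.
If it is in locker 5 (prior 1/4): the attendant has 3 equally likely choices, so probability 1/3; weight (1/4)·(1/3) = 1/12.
The weights sum to 11/48.
So P(the prize voucher in locker 5 | the attendant opened locker 1) = (1/12) / (11/48) = 4/11.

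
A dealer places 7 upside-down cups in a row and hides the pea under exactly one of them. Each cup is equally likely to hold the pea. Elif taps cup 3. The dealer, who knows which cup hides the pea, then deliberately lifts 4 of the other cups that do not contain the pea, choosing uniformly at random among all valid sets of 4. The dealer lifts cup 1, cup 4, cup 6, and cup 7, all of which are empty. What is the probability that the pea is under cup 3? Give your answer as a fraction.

1/7

Apply Bayes' rule, conditioning on where the pea actually is.
If it is under any of cups 1, 4, 6, and 7 (prior 1/7 each): that cup was opened and seen not to hold the prize — ruled out; weight (1/7)·0 = 0 each.
If it is under either of cups 2 and 5 (prior 1/7 each): the dealer has 5 equally likely choices, so probability 1/5; weight (1/7)·(1/5) = 1/35 each.
If it is under cup 3 (prior 1/7): the dealer has 15 equally likely choices, so probability 1/15; weight (1/7)·(1/15) = 1/105.
The weights sum to 1/15.
So P(the pea under cup 3 | the dealer opened cup 1, cup 4, cup 6, and cup 7) = (1/105) / (1/15) = 1/7.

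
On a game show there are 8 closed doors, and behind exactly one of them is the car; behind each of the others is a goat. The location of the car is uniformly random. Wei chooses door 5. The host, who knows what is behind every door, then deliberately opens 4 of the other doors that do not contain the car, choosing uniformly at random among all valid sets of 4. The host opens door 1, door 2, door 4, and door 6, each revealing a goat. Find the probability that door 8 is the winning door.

Apply Bayes' rule, conditioning on where the car actually is.
If it is behind any of doors 1, 2, 4, and 6 (prior 1/8 each): that door was opened and seen not to hold the prize — ruled out; weight (1/8)·0 = 0 each.
If it is behind any of doors 3, 7, and 8 (prior 1/8 each): the host has 15 equally likely choices, so probability 1/15; weight (1/8)·(1/15) = 1/120 each.
If it is behind door 5 (prior 1/8): the host has 35 equally likely choices, so probability 1/35; weight (1/8)·(1/35) = 1/280.
The weights sum to 1/35.
So P(the car behind door 8 | the host opened door 1, door 2, door 4, and door 6) = (1/120) / (1/35) = 7/24.

7/24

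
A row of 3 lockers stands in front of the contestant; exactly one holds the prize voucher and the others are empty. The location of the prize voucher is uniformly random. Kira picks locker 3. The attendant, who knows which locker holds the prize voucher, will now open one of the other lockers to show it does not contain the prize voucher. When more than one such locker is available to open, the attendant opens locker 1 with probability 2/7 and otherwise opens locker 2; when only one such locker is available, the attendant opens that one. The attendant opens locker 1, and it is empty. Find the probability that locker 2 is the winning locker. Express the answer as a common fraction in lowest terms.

Apply Bayes' rule, conditioning on where the prize voucher actually is.
If it is in locker 1 (prior 1/3): the attendant opened locker 1, so this case is ruled out; weight (1/3)·0 = 0.
If it is in locker 2 (prior 1/3): only locker 1 is available, probability 1; weight (1/3)·1 = 1/3.
If it is in locker 3 (prior 1/3): locker 1 is available, opened with probability 2/7; weight (1/3)·(2/7) = 2/21.
The weights sum to 3/7.
So P(the prize voucher in locker 2 | the attendant opened locker 1) = (1/3) / (3/7) = 7/9.

7/9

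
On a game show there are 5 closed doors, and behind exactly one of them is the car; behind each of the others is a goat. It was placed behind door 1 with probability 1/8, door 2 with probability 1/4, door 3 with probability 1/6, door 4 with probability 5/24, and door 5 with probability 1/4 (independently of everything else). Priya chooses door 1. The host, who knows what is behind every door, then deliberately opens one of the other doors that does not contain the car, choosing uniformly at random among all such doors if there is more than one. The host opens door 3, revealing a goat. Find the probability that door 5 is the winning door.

24/77

Apply Bayes' rule, conditioning on where the car actually is.
If it is behind door 1 (prior 1/8): the host has 4 equally likely choices, so probability 1/4; weight (1/8)·(1/4) = 1/32.
If it is behind either of doors 2 and 5 (prior 1/4 each): the host has 3 equally likely choices, so probability 1/3; weight (1/4)·(1/3) = 1/12 each.
If it is behind door 3 (prior 1/6): the host opened door 3, so this case is ruled out; weight (1/6)·0 = 0.
If it is behind door 4 (prior 5/24): the host has 3 equally likely choices, so probability 1/3; weight (5/24)·(1/3) = 5/72.
The weights sum to 77/288.
So P(the car behind door 5 | the host opened door 3) = (1/12) / (77/288) = 24/77.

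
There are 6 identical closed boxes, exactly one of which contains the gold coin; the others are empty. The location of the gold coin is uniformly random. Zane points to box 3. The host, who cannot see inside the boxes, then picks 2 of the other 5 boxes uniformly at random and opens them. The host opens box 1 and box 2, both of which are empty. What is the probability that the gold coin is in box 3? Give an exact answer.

Consider each possible location of the gold coin in turn.
If it is in either of boxes 1 and 2 (prior 1/6 each): that box was opened and seen not to hold the prize — ruled out; weight (1/6)·0 = 0 each.
If it is in any of boxes 3, 4, 5, and 6 (prior 1/6 each): the host picks exactly this set with probability 1/10 regardless, and none is the prize; weight (1/6)·(1/10) = 1/60 each.
The weights sum to 1/15.
So P(the gold coin in box 3 | the host opened box 1 and box 2) = (1/60) / (1/15) = 1/4.

1/4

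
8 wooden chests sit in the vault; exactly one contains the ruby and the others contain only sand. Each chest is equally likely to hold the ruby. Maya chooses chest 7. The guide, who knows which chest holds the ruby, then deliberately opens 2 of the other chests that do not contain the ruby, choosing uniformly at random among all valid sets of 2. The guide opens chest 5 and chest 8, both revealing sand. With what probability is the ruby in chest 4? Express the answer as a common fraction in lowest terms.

7/40

Condition on the true location of the ruby.
If it is in any of chests 1, 2, 3, 4, and 6 (prior 1/8 each): the guide has 15 equally likely choices, so probability 1/15; weight (1/8)·(1/15) = 1/120 each.
If it is in either of chests 5 and 8 (prior 1/8 each): that chest was opened and seen not to hold the prize — ruled out; weight (1/8)·0 = 0 each.
If it is in chest 7 (prior 1/8): the guide has 21 equally likely choices, so probability 1/21; weight (1/8)·(1/21) = 1/168.
The weights sum to 1/21.
So P(the ruby in chest 4 | the guide opened chest 5 and chest 8) = (1/120) / (1/21) = 7/40.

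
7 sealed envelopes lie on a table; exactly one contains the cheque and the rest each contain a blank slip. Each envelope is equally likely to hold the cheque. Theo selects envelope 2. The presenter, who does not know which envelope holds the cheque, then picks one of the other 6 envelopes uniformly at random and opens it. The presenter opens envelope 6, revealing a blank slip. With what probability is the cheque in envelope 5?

1/6

Condition on the true location of the cheque.
If it is in any of envelopes 1, 2, 3, 4, 5, and 7 (prior 1/7 each): the presenter picks envelope 6 with probability 1/6 regardless, and it is not the prize; weight (1/7)·(1/6) = 1/42 each.
If it is in envelope 6 (prior 1/7): the presenter opened envelope 6, so this case is ruled out; weight (1/7)·0 = 0.
The weights sum to 1/7.
So P(the cheque in envelope 5 | the presenter opened envelope 6) = (1/42) / (1/7) = 1/6.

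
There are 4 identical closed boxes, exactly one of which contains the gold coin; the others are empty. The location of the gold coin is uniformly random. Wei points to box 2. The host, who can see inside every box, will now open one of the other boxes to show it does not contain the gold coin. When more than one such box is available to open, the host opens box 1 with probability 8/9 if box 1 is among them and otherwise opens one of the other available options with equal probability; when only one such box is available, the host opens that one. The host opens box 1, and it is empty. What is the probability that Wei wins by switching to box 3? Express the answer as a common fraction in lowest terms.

Apply Bayes' rule, conditioning on where the gold coin actually is.
If it is in box 1 (prior 1/4): the host opened box 1, so this case is ruled out; weight (1/4)·0 = 0.
If it is in any of boxes 2, 3, and 4 (prior 1/4 each): box 1 is available, opened with probability 8/9; weight (1/4)·(8/9) = 2/9 each.
The weights sum to 2/3.
So P(the gold coin in box 3 | the host opened box 1) = (2/9) / (2/3) = 1/3.

1/3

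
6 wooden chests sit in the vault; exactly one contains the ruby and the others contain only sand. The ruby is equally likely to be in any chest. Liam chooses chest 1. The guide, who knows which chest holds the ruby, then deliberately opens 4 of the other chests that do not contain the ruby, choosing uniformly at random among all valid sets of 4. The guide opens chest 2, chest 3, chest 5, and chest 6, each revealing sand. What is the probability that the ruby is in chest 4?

5/6

Consider each possible location of the ruby in turn.
If it is in chest 1 (prior 1/6): the guide has 5 equally likely choices, so probability 1/5; weight (1/6)·(1/5) = 1/30.
If it is in any of chests 2, 3, 5, and 6 (prior 1/6 each): that chest was opened and seen not to hold the prize — ruled out; weight (1/6)·0 = 0 each.
If it is in chest 4 (prior 1/6): the guide has no choice, probability 1; weight (1/6)·1 = 1/6.
The weights sum to 1/5.
So P(the ruby in chest 4 | the guide opened chest 2, chest 3, chest 5, and chest 6) = (1/6) / (1/5) = 5/6.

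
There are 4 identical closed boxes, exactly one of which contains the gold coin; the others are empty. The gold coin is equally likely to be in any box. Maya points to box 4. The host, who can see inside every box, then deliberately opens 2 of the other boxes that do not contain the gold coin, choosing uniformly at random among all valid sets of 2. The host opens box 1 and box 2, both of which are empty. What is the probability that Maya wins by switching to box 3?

3/4

Condition on the true location of the gold coin.
If it is in either of boxes 1 and 2 (prior 1/4 each): that box was opened and seen not to hold the prize — ruled out; weight (1/4)·0 = 0 each.
If it is in box 3 (prior 1/4): the host has no choice, probability 1; weight (1/4)·1 = 1/4.
If it is in box 4 (prior 1/4): the host has 3 equally likely choices, so probability 1/3; weight (1/4)·(1/3) = 1/12.
The weights sum to 1/3.
So P(the gold coin in box 3 | the host opened box 1 and box 2) = (1/4) / (1/3) = 3/4.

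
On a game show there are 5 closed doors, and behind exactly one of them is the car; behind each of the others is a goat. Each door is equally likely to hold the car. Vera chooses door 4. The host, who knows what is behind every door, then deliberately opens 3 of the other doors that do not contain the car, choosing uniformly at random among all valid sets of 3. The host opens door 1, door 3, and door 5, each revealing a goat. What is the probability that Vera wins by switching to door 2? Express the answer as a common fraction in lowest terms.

Apply Bayes' rule, conditioning on where the car actually is.
If it is behind any of doors 1, 3, and 5 (prior 1/5 each): that door was opened and seen not to hold the prize — ruled out; weight (1/5)·0 = 0 each.
If it is behind door 2 (prior 1/5): the host has no choice, probability 1; weight (1/5)·1 = 1/5.
If it is behind door 4 (prior 1/5): the host has 4 equally likely choices, so probability 1/4; weight (1/5)·(1/4) = 1/20.
The weights sum to 1/4.
So P(the car behind door 2 | the host opened door 1, door 3, and door 5) = (1/5) / (1/4) = 4/5.

4/5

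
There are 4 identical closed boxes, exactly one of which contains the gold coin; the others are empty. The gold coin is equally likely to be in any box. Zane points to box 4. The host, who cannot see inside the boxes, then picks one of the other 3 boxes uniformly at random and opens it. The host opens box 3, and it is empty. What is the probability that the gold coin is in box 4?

1/3

Condition on the true location of the gold coin.
If it is in any of boxes 1, 2, and 4 (prior 1/4 each): the host picks box 3 with probability 1/3 regardless, and it is not the prize; weight (1/4)·(1/3) = 1/12 each.
If it is in box 3 (prior 1/4): the host opened box 3, so this case is ruled out; weight (1/4)·0 = 0.
The weights sum to 1/4.
So P(the gold coin in box 4 | the host opened box 3) = (1/12) / (1/4) = 1/3.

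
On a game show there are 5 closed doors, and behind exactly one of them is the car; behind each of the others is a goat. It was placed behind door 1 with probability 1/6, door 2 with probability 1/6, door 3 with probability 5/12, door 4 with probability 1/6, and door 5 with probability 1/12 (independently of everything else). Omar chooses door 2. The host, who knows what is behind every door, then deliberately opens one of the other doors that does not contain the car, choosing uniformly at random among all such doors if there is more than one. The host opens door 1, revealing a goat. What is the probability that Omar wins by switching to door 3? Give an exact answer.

10/19

Condition on the true location of the car.
If it is behind door 1 (prior 1/6): the host opened door 1, so this case is ruled out; weight (1/6)·0 = 0.
If it is behind door 2 (prior 1/6): the host has 4 equally likely choices, so probability 1/4; weight (1/6)·(1/4) = 1/24.
If it is behind door 3 (prior 5/12): the host has 3 equally likely choices, so probability 1/3; weight (5/12)·(1/3) = 5/36.
If it is behind door 4 (prior 1/6): the host has 3 equally likely choices, so probability 1/3; weight (1/6)·(1/3) = 1/18.
If it is behind door 5 (prior 1/12): the host has 3 equally likely choices, so probability 1/3; weight (1/12)·(1/3) = 1/36.
The weights sum to 19/72.
So P(the car behind door 3 | the host opened door 1) = (5/36) / (19/72) = 10/19.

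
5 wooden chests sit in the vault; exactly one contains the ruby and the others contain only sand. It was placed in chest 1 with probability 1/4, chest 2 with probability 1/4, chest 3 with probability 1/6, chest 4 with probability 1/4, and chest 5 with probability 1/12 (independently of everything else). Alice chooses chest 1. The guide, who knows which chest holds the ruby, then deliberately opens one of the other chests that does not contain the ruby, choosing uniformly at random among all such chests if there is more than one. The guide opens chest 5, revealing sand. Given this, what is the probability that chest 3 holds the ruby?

8/41

Consider each possible location of the ruby in turn.
If it is in chest 1 (prior 1/4): the guide has 4 equally likely choices, so probability 1/4; weight (1/4)·(1/4) = 1/16.
If it is in either of chests 2 and 4 (prior 1/4 each): the guide has 3 equally likely choices, so probability 1/3; weight (1/4)·(1/3) = 1/12 each.
If it is in chest 3 (prior 1/6): the guide has 3 equally likely choices, so probability 1/3; weight (1/6)·(1/3) = 1/18.
If it is in chest 5 (prior 1/12): the guide opened chest 5, so this case is ruled out; weight (1/12)·0 = 0.
The weights sum to 41/144.
So P(the ruby in chest 3 | the guide opened chest 5) = (1/18) / (41/144) = 8/41.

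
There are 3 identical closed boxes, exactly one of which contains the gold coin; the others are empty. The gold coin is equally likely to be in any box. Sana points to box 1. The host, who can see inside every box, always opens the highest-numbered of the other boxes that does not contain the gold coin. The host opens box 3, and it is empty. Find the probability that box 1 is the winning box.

Consider each possible location of the gold coin in turn.
If it is in either of boxes 1 and 2 (prior 1/3 each): box 3 is the highest-numbered option available, probability 1; weight (1/3)·1 = 1/3 each.
If it is in box 3 (prior 1/3): the host opened box 3, so this case is ruled out; weight (1/3)·0 = 0.
The weights sum to 2/3.
So P(the gold coin in box 1 | the host opened box 3) = (1/3) / (2/3) = 1/2.

1/2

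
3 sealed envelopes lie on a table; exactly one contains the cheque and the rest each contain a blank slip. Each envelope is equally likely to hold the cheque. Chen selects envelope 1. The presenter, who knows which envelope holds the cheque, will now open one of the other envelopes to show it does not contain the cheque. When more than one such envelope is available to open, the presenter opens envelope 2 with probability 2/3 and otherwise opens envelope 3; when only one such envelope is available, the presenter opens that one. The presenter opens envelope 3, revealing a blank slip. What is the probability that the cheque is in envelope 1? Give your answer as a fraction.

1/4

Condition on the true location of the cheque.
If it is in envelope 1 (prior 1/3): envelope 2 is available but not opened, probability 1/3; weight (1/3)·(1/3) = 1/9.
If it is in envelope 2 (prior 1/3): only envelope 3 is available, probability 1; weight (1/3)·1 = 1/3.
If it is in envelope 3 (prior 1/3): the presenter opened envelope 3, so this case is ruled out; weight (1/3)·0 = 0.
The weights sum to 4/9.
So P(the cheque in envelope 1 | the presenter opened envelope 3) = (1/9) / (4/9) = 1/4.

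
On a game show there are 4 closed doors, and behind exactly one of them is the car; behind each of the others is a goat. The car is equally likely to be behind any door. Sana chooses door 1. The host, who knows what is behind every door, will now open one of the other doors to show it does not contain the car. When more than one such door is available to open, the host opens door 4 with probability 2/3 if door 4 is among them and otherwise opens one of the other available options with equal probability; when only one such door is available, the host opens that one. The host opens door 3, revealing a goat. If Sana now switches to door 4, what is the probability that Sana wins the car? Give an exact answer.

Condition on the true location of the car.
If it is behind door 1 (prior 1/4): door 4 is available but not opened; door 3 gets probability (1 − 2/3)/2 = 1/6; weight (1/4)·(1/6) = 1/24.
If it is behind door 2 (prior 1/4): door 4 is available but not opened, probability 1/3; weight (1/4)·(1/3) = 1/12.
If it is behind door 3 (prior 1/4): the host opened door 3, so this case is ruled out; weight (1/4)·0 = 0.
If it is behind door 4 (prior 1/4): door 4 holds the prize so is unavailable; the host chooses uniformly among the 2 others, probability 1/2; weight (1/4)·(1/2) = 1/8.
The weights sum to 1/4.
So P(the car behind door 4 | the host opened door 3) = (1/8) / (1/4) = 1/2.

1/2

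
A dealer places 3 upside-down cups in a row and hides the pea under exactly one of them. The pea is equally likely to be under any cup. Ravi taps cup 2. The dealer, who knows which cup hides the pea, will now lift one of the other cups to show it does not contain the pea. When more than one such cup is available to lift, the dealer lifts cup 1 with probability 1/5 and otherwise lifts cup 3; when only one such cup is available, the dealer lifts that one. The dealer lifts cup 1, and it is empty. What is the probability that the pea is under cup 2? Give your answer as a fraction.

Consider each possible location of the pea in turn.
If it is under cup 1 (prior 1/3): the dealer opened cup 1, so this case is ruled out; weight (1/3)·0 = 0.
If it is under cup 2 (prior 1/3): cup 1 is available, opened with probability 1/5; weight (1/3)·(1/5) = 1/15.
If it is under cup 3 (prior 1/3): only cup 1 is available, probability 1; weight (1/3)·1 = 1/3.
The weights sum to 2/5.
So P(the pea under cup 2 | the dealer opened cup 1) = (1/15) / (2/5) = 1/6.

1/6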